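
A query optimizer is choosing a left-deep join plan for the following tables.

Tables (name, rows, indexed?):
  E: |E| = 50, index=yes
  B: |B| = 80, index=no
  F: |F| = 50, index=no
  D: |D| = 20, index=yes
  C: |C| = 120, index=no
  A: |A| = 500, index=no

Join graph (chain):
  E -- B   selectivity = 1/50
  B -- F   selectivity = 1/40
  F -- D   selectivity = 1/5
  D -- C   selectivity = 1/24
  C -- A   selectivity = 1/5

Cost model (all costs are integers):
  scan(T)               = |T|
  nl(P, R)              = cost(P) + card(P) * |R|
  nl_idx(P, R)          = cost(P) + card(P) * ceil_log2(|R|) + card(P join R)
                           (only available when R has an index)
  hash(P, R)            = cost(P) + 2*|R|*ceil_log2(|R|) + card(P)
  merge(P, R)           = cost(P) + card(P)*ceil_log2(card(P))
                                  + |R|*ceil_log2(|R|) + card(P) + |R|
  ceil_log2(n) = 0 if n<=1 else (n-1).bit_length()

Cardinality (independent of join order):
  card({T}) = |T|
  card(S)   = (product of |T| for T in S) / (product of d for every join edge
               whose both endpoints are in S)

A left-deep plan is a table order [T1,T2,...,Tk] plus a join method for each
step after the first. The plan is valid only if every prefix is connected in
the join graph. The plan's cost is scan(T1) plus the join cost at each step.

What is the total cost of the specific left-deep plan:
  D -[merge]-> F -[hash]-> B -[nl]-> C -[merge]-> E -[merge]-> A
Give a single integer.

103160

step 1: scan D: cost=20, card=20
step 2: join F via merge
    card(P join F) = 20*50/(5) = 200
    cost = 20 + 20*5 + 50*6 + 20 + 50 = 490
step 3: join B via hash
    card(P join B) = 200*80/(40) = 400
    cost = 490 + 2*80*7 + 200 = 1810
step 4: join C via nl
    card(P join C) = 400*120/(24) = 2000
    cost = 1810 + 400*120 = 49810
step 5: join E via merge
    card(P join E) = 2000*50/(50) = 2000
    cost = 49810 + 2000*11 + 50*6 + 2000 + 50 = 74160
step 6: join A via merge
    card(P join A) = 2000*500/(5) = 200000
    cost = 74160 + 2000*11 + 500*9 + 2000 + 500 = 103160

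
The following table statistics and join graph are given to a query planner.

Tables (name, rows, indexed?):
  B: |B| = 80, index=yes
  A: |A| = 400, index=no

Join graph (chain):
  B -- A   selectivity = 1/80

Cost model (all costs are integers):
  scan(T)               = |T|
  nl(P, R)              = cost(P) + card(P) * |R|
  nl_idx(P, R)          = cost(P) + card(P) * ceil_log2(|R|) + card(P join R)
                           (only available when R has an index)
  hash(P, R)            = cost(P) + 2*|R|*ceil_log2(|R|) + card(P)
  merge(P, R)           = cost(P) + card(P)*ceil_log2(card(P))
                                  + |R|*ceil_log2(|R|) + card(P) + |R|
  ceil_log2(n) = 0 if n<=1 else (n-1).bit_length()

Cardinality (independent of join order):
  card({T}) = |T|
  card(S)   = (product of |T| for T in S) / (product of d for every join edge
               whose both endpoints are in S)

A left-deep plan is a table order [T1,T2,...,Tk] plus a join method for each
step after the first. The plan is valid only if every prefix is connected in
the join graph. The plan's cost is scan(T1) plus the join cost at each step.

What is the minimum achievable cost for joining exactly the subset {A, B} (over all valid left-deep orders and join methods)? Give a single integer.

1920

Selinger DP over subsets of {A,B}:
  {B}: scan cost=80, card=80
  {A}: scan cost=400, card=400
  {AB}: card=400; try (B,hash)→1920, (B,nl_idx)→3600, (A,merge)→4720, (B,merge)→5040, (A,hash)→7360, (A,nl)→32080 …(+1); best=1920 via (B,hash)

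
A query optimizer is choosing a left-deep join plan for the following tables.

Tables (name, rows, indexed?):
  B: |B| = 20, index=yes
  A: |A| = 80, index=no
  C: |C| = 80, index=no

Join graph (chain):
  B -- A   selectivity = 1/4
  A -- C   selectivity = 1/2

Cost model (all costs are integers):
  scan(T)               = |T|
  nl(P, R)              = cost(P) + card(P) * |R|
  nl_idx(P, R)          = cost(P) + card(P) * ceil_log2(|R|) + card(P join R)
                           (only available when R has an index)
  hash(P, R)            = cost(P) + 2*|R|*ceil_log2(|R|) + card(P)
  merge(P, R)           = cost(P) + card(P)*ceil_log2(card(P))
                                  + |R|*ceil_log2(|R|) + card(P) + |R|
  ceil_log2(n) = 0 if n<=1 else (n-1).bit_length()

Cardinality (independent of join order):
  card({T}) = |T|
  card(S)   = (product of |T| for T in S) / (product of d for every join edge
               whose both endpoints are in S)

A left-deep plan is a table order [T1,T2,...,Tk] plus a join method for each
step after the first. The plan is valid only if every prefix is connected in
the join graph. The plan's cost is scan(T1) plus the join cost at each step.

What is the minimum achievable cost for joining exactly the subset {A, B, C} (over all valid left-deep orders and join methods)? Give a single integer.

1880

Selinger DP over subsets of {A,B,C}:
  {B}: scan cost=20, card=20
  {A}: scan cost=80, card=80
  {C}: scan cost=80, card=80
  {AB}: card=400; try (B,hash)→360, (A,merge)→780, (B,merge)→840, (B,nl_idx)→880, (A,hash)→1160, (A,nl)→1620 …(+1); best=360 via (B,hash)
  {AC}: card=3200; try (C,hash)→1280, (A,hash)→1280, (C,merge)→1360, (A,merge)→1360, (C,nl)→6480, (A,nl)→6480; best=1280 via (C,hash)
  {ABC}: card=16000; try (C,hash)→1880, (B,hash)→4680, (C,merge)→5000, (C,nl)→32360, (B,nl_idx)→33280, (B,merge)→43000 …(+1); best=1880 via (C,hash)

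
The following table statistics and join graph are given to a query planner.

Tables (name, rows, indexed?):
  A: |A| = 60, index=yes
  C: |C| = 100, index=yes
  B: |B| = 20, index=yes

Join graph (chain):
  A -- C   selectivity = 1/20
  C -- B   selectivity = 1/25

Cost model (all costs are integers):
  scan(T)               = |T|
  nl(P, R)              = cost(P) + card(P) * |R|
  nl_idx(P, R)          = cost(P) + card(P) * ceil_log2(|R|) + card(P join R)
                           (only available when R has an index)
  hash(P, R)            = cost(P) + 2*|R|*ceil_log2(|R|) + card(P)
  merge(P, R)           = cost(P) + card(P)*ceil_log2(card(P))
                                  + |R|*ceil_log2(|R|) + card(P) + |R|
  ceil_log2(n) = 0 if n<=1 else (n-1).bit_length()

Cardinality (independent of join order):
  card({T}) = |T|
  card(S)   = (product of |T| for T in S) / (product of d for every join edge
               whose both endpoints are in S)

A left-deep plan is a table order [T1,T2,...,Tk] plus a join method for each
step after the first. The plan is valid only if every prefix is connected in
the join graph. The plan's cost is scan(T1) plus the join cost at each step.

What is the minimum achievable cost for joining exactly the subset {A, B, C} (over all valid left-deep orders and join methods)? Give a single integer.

960

Selinger DP over subsets of {A,B,C}:
  {A}: scan cost=60, card=60
  {C}: scan cost=100, card=100
  {B}: scan cost=20, card=20
  {AC}: card=300; try (C,nl_idx)→780, (A,hash)→920, (A,nl_idx)→1000, (C,merge)→1280, (A,merge)→1320, (C,hash)→1520 …(+2); best=780 via (C,nl_idx)
  {BC}: card=80; try (C,nl_idx)→240, (B,hash)→400, (B,nl_idx)→680, (C,merge)→940, (B,merge)→1020, (C,hash)→1440 …(+2); best=240 via (C,nl_idx)
  {ABC}: card=240; try (A,nl_idx)→960, (A,hash)→1040, (B,hash)→1280, (A,merge)→1300, (B,nl_idx)→2520, (B,merge)→3900 …(+2); best=960 via (A,nl_idx)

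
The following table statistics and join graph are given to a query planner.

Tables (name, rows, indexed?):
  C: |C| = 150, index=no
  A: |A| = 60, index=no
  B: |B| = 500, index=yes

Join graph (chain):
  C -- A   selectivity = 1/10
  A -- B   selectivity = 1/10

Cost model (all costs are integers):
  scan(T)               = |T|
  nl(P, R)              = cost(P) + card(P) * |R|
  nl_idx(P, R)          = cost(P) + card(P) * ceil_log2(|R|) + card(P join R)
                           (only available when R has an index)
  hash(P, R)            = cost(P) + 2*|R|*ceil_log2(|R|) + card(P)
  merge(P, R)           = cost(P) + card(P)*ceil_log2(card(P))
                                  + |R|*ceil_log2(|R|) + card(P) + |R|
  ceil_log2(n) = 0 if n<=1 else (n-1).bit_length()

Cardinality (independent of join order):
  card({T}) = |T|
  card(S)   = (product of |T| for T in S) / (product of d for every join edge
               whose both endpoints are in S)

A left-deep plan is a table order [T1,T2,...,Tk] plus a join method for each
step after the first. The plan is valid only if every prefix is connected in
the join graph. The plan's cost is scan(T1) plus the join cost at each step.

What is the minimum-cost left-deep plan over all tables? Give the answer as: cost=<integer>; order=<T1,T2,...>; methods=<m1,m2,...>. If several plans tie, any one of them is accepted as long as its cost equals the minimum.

cost=7120; order=B,A,C; methods=hash,hash

Selinger DP (subsets sized 1..n):
  {C}: scan cost=150, card=150
  {A}: scan cost=60, card=60
  {B}: scan cost=500, card=500
  {AC}: card=900; try (A,hash)→1020, (C,merge)→1830, (A,merge)→1920, (C,hash)→2520, (C,nl)→9060, (A,nl)→9150; best=1020 via (A,hash)
  {AB}: card=3000; try (A,hash)→1720, (B,nl_idx)→3600, (B,merge)→5480, (A,merge)→5920, (B,hash)→9120, (B,nl)→30060 …(+1); best=1720 via (A,hash)
  {ABC}: card=45000; try (C,hash)→7120, (B,hash)→10920, (B,merge)→15920, (C,merge)→42070, (B,nl_idx)→54120, (B,nl)→451020 …(+1); best=7120 via (C,hash)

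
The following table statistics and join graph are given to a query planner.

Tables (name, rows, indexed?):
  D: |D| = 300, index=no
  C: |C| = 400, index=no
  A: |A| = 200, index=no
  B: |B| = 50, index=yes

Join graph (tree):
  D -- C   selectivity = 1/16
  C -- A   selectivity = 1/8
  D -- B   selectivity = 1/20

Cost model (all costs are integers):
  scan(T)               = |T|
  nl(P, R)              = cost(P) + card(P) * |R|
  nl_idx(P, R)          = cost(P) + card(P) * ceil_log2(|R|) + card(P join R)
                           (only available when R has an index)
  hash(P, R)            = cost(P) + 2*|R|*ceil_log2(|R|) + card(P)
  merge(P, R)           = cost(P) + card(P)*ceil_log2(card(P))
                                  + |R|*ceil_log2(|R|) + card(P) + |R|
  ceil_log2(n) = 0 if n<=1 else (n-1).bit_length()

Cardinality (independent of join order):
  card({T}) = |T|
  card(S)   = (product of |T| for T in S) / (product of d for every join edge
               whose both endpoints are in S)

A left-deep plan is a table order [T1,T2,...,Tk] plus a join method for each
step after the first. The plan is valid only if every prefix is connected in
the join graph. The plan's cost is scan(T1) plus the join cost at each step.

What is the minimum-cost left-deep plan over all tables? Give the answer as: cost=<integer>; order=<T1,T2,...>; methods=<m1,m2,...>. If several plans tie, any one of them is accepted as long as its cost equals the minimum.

cost=31100; order=D,B,C,A; methods=hash,hash,hash

Selinger DP (subsets sized 1..n):
  {D}: scan cost=300, card=300
  {C}: scan cost=400, card=400
  {A}: scan cost=200, card=200
  {B}: scan cost=50, card=50
  {CD}: card=7500; try (D,hash)→6200, (C,merge)→7300, (D,merge)→7400, (C,hash)→7800, (C,nl)→120300, (D,nl)→120400; best=6200 via (D,hash)
  {BD}: card=750; try (B,hash)→1200, (B,nl_idx)→2850, (D,merge)→3400, (B,merge)→3650, (D,hash)→5500, (D,nl)→15050 …(+1); best=1200 via (B,hash)
  {AC}: card=10000; try (A,hash)→4000, (C,merge)→6000, (A,merge)→6200, (C,hash)→7600, (C,nl)→80200, (A,nl)→80400; best=4000 via (A,hash)
  {ACD}: card=187500; try (A,hash)→16900, (D,hash)→19400, (A,merge)→113000, (D,merge)→157000, (A,nl)→1506200, (D,nl)→3004000; best=16900 via (A,hash)
  {BCD}: card=18750; try (C,hash)→9150, (C,merge)→13450, (B,hash)→14300, (B,nl_idx)→69950, (B,merge)→111550, (C,nl)→301200 …(+1); best=9150 via (C,hash)
  {ABCD}: card=468750; try (A,hash)→31100, (B,hash)→205000, (A,merge)→310950, (B,nl_idx)→1610650, (B,merge)→3579750, (A,nl)→3759150 …(+1); best=31100 via (A,hash)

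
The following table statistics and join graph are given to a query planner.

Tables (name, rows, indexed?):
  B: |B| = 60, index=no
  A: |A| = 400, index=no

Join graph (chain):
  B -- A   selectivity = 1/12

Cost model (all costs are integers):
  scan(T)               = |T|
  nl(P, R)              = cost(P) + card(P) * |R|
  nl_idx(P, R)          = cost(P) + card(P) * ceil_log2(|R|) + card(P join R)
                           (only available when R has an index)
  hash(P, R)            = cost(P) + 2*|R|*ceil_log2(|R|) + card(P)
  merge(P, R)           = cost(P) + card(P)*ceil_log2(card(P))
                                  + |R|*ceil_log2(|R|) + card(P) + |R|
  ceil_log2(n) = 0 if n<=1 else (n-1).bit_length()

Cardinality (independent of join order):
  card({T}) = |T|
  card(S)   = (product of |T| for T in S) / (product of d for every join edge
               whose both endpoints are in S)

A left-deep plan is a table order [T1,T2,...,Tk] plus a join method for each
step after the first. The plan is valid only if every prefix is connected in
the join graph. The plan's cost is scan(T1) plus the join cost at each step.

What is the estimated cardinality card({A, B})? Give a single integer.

Tables in S: A(400), B(60)
Edges inside S: B-A(d=12)
numerator = 400 * 60 = 24000
denominator = 12 = 12
card(S) = 24000 / 12 = 2000

2000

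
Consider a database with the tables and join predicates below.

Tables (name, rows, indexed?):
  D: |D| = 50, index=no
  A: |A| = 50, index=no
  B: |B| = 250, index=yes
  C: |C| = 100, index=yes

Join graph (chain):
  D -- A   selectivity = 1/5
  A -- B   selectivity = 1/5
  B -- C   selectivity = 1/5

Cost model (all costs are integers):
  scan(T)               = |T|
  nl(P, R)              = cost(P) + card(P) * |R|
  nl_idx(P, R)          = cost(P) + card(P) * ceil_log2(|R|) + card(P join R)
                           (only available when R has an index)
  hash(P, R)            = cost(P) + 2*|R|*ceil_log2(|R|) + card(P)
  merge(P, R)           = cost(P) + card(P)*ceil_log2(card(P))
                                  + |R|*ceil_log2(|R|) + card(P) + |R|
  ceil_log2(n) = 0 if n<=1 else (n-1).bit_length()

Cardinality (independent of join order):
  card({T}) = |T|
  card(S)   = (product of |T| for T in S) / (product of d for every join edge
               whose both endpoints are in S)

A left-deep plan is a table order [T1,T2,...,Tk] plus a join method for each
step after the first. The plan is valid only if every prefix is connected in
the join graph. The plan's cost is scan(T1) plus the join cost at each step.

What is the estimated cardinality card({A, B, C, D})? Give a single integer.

500000

Tables in S: A(50), B(250), C(100), D(50)
Edges inside S: D-A(d=5), A-B(d=5), B-C(d=5)
numerator = 50 * 250 * 100 * 50 = 62500000
denominator = 5 * 5 * 5 = 125
card(S) = 62500000 / 125 = 500000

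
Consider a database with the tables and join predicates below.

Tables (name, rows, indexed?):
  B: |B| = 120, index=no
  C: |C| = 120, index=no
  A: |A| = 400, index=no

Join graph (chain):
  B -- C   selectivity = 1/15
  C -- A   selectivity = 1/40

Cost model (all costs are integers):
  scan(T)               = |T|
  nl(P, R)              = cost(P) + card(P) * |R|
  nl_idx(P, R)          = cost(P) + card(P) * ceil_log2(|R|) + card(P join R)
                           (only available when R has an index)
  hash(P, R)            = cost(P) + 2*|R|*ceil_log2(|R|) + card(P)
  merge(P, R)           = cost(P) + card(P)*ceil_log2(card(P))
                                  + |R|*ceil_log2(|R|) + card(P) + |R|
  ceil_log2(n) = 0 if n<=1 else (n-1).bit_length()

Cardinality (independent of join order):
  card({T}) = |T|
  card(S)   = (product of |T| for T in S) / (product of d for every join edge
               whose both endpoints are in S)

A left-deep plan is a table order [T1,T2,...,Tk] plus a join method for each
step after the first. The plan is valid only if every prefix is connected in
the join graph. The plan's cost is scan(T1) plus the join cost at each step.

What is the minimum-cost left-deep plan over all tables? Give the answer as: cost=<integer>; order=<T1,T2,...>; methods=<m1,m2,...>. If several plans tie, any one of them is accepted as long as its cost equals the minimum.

Selinger DP (subsets sized 1..n):
  {B}: scan cost=120, card=120
  {C}: scan cost=120, card=120
  {A}: scan cost=400, card=400
  {BC}: card=960; try (C,hash)→1920, (B,hash)→1920, (C,merge)→2040, (B,merge)→2040, (C,nl)→14520, (B,nl)→14520; best=1920 via (C,hash)
  {AC}: card=1200; try (C,hash)→2480, (A,merge)→5080, (C,merge)→5360, (A,hash)→7440, (A,nl)→48120, (C,nl)→48400; best=2480 via (C,hash)
  {ABC}: card=9600; try (B,hash)→5360, (A,hash)→10080, (A,merge)→16480, (B,merge)→17840, (B,nl)→146480, (A,nl)→385920; best=5360 via (B,hash)

cost=5360; order=A,C,B; methods=hash,hash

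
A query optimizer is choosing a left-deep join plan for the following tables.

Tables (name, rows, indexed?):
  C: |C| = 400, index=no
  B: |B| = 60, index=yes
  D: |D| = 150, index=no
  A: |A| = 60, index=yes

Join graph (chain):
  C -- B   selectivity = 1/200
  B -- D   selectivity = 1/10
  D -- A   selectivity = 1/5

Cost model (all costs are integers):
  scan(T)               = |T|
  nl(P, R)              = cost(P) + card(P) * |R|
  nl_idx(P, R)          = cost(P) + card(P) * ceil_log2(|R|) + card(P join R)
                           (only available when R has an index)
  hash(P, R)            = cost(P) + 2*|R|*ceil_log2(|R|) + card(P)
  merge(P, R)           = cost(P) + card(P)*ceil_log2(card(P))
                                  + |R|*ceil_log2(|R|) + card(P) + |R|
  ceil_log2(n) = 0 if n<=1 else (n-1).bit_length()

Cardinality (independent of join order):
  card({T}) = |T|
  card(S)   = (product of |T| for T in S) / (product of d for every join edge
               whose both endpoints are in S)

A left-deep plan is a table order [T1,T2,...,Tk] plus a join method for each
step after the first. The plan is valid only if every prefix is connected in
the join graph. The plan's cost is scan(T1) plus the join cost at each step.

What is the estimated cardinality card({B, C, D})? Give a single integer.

1800

Tables in S: B(60), C(400), D(150)
Edges inside S: C-B(d=200), B-D(d=10)
numerator = 60 * 400 * 150 = 3600000
denominator = 200 * 10 = 2000
card(S) = 3600000 / 2000 = 1800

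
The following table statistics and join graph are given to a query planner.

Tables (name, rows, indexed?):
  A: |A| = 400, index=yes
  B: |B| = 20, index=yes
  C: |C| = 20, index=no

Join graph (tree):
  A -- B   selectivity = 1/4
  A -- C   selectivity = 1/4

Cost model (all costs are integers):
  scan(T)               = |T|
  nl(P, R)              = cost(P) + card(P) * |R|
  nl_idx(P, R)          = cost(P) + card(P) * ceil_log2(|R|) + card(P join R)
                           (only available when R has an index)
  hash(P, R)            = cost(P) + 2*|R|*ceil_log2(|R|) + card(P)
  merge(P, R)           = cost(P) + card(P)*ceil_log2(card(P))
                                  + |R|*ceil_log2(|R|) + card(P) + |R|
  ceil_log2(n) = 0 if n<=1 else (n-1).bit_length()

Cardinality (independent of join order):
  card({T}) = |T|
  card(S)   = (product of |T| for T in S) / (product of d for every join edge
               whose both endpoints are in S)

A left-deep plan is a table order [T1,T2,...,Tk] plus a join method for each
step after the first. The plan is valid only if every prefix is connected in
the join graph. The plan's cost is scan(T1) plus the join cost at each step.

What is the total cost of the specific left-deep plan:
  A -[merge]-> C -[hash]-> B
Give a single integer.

6720

step 1: scan A: cost=400, card=400
step 2: join C via merge
    card(P join C) = 400*20/(4) = 2000
    cost = 400 + 400*9 + 20*5 + 400 + 20 = 4520
step 3: join B via hash
    card(P join B) = 2000*20/(4) = 10000
    cost = 4520 + 2*20*5 + 2000 = 6720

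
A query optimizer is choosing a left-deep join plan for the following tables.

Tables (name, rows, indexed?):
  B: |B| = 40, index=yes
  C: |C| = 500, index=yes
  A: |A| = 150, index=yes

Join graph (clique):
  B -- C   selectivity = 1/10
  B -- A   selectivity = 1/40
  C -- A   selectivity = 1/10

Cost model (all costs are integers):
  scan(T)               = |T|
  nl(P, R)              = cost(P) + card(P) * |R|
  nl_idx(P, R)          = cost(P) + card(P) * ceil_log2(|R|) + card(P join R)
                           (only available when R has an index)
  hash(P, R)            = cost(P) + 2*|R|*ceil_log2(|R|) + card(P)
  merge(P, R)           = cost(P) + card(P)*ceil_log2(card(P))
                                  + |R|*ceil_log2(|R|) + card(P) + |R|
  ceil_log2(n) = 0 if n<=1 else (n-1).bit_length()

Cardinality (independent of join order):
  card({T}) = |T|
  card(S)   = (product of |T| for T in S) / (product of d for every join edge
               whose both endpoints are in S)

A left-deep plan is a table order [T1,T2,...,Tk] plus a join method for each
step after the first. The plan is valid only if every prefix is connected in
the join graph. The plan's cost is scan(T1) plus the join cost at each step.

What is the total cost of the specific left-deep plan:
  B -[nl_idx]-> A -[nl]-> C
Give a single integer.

step 1: scan B: cost=40, card=40
step 2: join A via nl_idx
    card(P join A) = 40*150/(40) = 150
    cost = 40 + 40*8 + 150 = 510
step 3: join C via nl
    card(P join C) = 150*500/(10*10) = 750
    cost = 510 + 150*500 = 75510

75510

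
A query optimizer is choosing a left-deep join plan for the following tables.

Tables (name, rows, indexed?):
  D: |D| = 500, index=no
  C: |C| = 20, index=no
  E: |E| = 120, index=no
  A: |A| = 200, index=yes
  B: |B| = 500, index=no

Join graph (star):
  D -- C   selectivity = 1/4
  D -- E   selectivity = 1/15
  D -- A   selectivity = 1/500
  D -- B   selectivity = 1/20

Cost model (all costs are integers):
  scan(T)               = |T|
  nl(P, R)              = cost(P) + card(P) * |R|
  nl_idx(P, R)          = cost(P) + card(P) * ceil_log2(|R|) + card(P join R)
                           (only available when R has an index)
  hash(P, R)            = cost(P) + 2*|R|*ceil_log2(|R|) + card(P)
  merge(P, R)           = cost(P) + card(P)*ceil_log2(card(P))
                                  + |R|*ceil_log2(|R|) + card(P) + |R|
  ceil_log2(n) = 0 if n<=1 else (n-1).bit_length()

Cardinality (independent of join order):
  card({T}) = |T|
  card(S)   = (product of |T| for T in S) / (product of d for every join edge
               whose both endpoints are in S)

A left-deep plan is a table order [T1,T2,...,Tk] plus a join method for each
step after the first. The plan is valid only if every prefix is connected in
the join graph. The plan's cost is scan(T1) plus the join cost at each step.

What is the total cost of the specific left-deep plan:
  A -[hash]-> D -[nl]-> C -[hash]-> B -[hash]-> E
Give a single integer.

step 1: scan A: cost=200, card=200
step 2: join D via hash
    card(P join D) = 200*500/(500) = 200
    cost = 200 + 2*500*9 + 200 = 9400
step 3: join C via nl
    card(P join C) = 200*20/(4) = 1000
    cost = 9400 + 200*20 = 13400
step 4: join B via hash
    card(P join B) = 1000*500/(20) = 25000
    cost = 13400 + 2*500*9 + 1000 = 23400
step 5: join E via hash
    card(P join E) = 25000*120/(15) = 200000
    cost = 23400 + 2*120*7 + 25000 = 50080

50080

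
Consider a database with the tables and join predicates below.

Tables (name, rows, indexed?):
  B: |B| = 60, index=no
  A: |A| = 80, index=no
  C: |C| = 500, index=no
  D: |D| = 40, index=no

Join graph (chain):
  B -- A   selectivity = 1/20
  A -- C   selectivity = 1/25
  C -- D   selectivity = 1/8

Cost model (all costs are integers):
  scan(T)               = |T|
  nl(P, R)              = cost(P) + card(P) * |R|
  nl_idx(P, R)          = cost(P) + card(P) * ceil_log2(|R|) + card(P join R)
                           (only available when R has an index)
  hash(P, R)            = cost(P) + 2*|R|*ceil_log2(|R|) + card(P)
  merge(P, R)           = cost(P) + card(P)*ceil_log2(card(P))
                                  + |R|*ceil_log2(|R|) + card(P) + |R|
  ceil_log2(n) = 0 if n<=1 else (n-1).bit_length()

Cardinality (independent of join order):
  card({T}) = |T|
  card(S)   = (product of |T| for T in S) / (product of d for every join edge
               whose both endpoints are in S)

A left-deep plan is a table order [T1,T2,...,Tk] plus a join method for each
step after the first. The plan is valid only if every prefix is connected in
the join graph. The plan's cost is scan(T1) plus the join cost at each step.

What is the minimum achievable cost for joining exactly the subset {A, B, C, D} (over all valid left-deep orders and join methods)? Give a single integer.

Selinger DP over subsets of {A,B,C,D}:
  {B}: scan cost=60, card=60
  {A}: scan cost=80, card=80
  {C}: scan cost=500, card=500
  {D}: scan cost=40, card=40
  {AB}: card=240; try (B,hash)→880, (A,merge)→1120, (B,merge)→1140, (A,hash)→1240, (A,nl)→4860, (B,nl)→4880; best=880 via (B,hash)
  {AC}: card=1600; try (A,hash)→2120, (C,merge)→5720, (A,merge)→6140, (C,hash)→9160, (C,nl)→40080, (A,nl)→40500; best=2120 via (A,hash)
  {CD}: card=2500; try (D,hash)→1480, (C,merge)→5320, (D,merge)→5780, (C,hash)→9080, (C,nl)→20040, (D,nl)→20500; best=1480 via (D,hash)
  {ABC}: card=4800; try (B,hash)→4440, (C,merge)→8040, (C,hash)→10120, (B,merge)→21740, (B,nl)→98120, (C,nl)→120880; best=4440 via (B,hash)
  {ACD}: card=8000; try (D,hash)→4200, (A,hash)→5100, (D,merge)→21600, (A,merge)→34620, (D,nl)→66120, (A,nl)→201480; best=4200 via (D,hash)
  {ABCD}: card=24000; try (D,hash)→9720, (B,hash)→12920, (D,merge)→71920, (B,merge)→116620, (D,nl)→196440, (B,nl)→484200; best=9720 via (D,hash)

9720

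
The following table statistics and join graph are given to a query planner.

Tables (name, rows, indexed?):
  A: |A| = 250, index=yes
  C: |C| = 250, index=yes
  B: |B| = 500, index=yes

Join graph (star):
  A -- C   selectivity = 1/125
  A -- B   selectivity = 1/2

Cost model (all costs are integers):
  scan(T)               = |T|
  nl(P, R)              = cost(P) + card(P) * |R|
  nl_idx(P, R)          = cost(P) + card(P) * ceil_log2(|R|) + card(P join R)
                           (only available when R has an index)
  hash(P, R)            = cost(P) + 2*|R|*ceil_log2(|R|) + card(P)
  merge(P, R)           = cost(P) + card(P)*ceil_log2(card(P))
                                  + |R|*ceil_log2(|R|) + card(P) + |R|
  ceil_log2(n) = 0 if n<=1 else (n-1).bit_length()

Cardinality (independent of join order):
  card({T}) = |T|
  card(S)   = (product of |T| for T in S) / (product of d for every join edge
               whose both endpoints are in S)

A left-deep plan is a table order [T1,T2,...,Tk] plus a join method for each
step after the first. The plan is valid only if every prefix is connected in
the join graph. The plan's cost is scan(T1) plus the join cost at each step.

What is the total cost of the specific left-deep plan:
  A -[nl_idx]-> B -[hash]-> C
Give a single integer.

step 1: scan A: cost=250, card=250
step 2: join B via nl_idx
    card(P join B) = 250*500/(2) = 62500
    cost = 250 + 250*9 + 62500 = 65000
step 3: join C via hash
    card(P join C) = 62500*250/(125) = 125000
    cost = 65000 + 2*250*8 + 62500 = 131500

131500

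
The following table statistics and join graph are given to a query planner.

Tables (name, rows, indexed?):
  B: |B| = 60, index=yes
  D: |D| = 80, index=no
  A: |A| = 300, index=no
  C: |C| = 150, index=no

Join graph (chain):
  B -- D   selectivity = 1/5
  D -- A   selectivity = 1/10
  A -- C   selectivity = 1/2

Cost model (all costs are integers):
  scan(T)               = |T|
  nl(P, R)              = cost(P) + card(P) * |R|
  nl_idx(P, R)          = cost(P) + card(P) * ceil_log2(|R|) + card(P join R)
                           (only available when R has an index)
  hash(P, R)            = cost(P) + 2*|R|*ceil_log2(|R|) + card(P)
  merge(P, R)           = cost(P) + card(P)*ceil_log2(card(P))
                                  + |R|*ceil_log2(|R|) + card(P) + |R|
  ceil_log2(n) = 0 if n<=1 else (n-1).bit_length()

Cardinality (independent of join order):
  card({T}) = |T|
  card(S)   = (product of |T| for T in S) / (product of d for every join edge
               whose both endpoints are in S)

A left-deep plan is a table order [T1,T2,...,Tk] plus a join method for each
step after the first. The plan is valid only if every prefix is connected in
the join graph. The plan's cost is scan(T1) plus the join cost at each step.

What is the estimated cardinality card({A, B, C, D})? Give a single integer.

Tables in S: A(300), B(60), C(150), D(80)
Edges inside S: B-D(d=5), D-A(d=10), A-C(d=2)
numerator = 300 * 60 * 150 * 80 = 216000000
denominator = 5 * 10 * 2 = 100
card(S) = 216000000 / 100 = 2160000

2160000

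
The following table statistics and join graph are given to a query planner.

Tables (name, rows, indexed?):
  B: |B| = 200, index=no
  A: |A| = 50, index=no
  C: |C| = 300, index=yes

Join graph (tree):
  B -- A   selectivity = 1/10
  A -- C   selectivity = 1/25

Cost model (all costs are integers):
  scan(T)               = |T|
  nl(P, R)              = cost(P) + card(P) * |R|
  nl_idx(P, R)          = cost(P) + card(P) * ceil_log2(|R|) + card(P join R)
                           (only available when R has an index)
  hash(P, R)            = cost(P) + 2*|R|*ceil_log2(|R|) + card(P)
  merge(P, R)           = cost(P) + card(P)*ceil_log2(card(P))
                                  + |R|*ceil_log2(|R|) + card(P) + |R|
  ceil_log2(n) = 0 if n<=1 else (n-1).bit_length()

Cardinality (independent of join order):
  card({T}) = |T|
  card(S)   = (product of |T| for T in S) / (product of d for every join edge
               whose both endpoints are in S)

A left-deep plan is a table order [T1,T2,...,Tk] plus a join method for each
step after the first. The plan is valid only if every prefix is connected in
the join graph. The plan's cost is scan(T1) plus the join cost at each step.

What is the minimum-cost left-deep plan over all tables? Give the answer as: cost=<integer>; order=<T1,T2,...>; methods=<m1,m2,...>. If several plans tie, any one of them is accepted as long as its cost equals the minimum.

Selinger DP (subsets sized 1..n):
  {B}: scan cost=200, card=200
  {A}: scan cost=50, card=50
  {C}: scan cost=300, card=300
  {AB}: card=1000; try (A,hash)→1000, (B,merge)→2200, (A,merge)→2350, (B,hash)→3300, (B,nl)→10050, (A,nl)→10200; best=1000 via (A,hash)
  {AC}: card=600; try (C,nl_idx)→1100, (A,hash)→1200, (C,merge)→3400, (A,merge)→3650, (C,hash)→5500, (C,nl)→15050 …(+1); best=1100 via (C,nl_idx)
  {ABC}: card=12000; try (B,hash)→4900, (C,hash)→7400, (B,merge)→9500, (C,merge)→15000, (C,nl_idx)→22000, (B,nl)→121100 …(+1); best=4900 via (B,hash)

cost=4900; order=A,C,B; methods=nl_idx,hash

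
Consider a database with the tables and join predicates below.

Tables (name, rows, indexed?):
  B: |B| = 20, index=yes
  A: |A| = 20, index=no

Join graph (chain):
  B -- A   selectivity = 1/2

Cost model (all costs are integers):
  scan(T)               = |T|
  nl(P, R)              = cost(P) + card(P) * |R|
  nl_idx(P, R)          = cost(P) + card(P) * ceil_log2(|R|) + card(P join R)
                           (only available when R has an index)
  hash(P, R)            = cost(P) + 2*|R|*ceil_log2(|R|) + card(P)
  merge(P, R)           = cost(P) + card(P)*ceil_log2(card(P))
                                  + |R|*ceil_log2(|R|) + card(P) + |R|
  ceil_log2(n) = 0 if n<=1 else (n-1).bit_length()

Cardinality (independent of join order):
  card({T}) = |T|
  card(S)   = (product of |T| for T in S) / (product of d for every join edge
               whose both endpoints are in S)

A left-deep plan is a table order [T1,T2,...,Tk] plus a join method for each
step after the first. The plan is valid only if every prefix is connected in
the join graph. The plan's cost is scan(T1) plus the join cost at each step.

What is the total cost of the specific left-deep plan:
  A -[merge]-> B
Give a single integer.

step 1: scan A: cost=20, card=20
step 2: join B via merge
    card(P join B) = 20*20/(2) = 200
    cost = 20 + 20*5 + 20*5 + 20 + 20 = 260

260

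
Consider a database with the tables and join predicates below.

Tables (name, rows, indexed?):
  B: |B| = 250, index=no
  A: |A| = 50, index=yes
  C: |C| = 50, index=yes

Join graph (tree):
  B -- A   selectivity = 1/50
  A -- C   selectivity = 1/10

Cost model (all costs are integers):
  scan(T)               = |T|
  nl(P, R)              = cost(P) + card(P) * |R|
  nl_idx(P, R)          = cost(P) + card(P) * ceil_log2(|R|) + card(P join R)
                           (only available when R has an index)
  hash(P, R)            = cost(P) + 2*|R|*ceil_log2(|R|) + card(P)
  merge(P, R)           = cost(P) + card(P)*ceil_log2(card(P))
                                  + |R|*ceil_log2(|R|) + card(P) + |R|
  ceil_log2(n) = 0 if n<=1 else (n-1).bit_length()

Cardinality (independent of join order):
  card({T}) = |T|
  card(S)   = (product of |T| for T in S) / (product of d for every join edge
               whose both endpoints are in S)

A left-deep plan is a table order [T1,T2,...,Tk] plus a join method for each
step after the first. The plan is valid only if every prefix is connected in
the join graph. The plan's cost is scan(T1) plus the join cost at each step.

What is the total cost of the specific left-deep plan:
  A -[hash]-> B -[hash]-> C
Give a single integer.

step 1: scan A: cost=50, card=50
step 2: join B via hash
    card(P join B) = 50*250/(50) = 250
    cost = 50 + 2*250*8 + 50 = 4100
step 3: join C via hash
    card(P join C) = 250*50/(10) = 1250
    cost = 4100 + 2*50*6 + 250 = 4950

4950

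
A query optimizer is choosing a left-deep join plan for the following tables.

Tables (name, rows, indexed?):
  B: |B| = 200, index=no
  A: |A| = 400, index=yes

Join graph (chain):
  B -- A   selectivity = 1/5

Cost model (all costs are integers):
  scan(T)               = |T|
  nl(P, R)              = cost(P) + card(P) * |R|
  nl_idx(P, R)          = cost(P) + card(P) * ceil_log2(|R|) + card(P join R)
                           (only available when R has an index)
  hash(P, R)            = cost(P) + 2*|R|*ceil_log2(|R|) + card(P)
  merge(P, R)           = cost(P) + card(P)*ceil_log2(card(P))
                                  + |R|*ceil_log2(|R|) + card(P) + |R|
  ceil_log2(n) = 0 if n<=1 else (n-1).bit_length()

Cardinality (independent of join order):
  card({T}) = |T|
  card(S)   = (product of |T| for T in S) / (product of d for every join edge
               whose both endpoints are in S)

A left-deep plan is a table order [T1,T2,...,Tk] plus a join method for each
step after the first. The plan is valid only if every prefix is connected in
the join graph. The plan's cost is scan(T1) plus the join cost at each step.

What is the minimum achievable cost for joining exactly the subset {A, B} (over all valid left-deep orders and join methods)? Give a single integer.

4000

Selinger DP over subsets of {A,B}:
  {B}: scan cost=200, card=200
  {A}: scan cost=400, card=400
  {AB}: card=16000; try (B,hash)→4000, (A,merge)→6000, (B,merge)→6200, (A,hash)→7600, (A,nl_idx)→18000, (A,nl)→80200 …(+1); best=4000 via (B,hash)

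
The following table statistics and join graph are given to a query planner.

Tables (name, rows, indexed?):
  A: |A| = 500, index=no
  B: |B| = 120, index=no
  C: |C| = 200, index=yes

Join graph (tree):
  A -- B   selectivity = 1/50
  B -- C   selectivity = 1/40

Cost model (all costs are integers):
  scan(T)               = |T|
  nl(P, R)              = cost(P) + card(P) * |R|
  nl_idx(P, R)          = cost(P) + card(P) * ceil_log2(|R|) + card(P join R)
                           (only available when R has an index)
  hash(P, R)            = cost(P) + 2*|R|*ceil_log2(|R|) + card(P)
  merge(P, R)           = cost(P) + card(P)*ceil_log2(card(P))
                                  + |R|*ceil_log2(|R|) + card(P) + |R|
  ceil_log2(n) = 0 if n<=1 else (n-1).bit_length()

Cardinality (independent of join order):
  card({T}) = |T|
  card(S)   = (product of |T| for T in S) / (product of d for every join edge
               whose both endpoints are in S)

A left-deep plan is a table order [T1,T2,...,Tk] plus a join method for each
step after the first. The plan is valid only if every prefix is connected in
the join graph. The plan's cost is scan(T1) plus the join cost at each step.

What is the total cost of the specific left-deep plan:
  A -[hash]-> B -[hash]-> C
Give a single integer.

7080

step 1: scan A: cost=500, card=500
step 2: join B via hash
    card(P join B) = 500*120/(50) = 1200
    cost = 500 + 2*120*7 + 500 = 2680
step 3: join C via hash
    card(P join C) = 1200*200/(40) = 6000
    cost = 2680 + 2*200*8 + 1200 = 7080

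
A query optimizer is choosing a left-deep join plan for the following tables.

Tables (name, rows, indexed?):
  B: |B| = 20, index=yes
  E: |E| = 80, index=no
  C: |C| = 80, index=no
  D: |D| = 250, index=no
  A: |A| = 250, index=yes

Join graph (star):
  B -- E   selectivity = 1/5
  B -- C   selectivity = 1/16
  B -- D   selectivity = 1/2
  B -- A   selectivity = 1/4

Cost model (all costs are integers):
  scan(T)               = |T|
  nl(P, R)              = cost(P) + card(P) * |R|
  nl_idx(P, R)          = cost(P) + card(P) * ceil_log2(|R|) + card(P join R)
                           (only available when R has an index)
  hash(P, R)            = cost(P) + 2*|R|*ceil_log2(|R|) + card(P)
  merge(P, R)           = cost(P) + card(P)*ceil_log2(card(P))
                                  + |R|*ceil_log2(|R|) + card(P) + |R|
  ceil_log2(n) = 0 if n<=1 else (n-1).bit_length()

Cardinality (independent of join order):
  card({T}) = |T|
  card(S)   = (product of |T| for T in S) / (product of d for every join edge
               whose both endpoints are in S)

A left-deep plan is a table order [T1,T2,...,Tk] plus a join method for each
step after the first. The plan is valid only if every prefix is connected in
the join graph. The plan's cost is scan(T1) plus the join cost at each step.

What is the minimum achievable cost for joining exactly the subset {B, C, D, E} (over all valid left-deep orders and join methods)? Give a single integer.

7180

Selinger DP over subsets of {B,C,D,E}:
  {B}: scan cost=20, card=20
  {E}: scan cost=80, card=80
  {C}: scan cost=80, card=80
  {D}: scan cost=250, card=250
  {BE}: card=320; try (B,hash)→360, (E,merge)→780, (B,nl_idx)→800, (B,merge)→840, (E,hash)→1160, (E,nl)→1620 …(+1); best=360 via (B,hash)
  {BC}: card=100; try (B,hash)→360, (B,nl_idx)→580, (C,merge)→780, (B,merge)→840, (C,hash)→1160, (C,nl)→1620 …(+1); best=360 via (B,hash)
  {BD}: card=2500; try (B,hash)→700, (D,merge)→2390, (B,merge)→2620, (B,nl_idx)→4000, (D,hash)→4040, (D,nl)→5020 …(+1); best=700 via (B,hash)
  {BCE}: card=1600; try (E,hash)→1580, (E,merge)→1800, (C,hash)→1800, (C,merge)→4200, (E,nl)→8360, (C,nl)→25960; best=1580 via (E,hash)
  {BDE}: card=40000; try (E,hash)→4320, (D,hash)→4680, (D,merge)→5810, (E,merge)→33840, (D,nl)→80360, (E,nl)→200700; best=4320 via (E,hash)
  {BCD}: card=12500; try (D,merge)→3410, (C,hash)→4320, (D,hash)→4460, (D,nl)→25360, (C,merge)→33840, (C,nl)→200700; best=3410 via (D,merge)
  {BCDE}: card=200000; try (D,hash)→7180, (E,hash)→17030, (D,merge)→23030, (C,hash)→45440, (E,merge)→191550, (D,nl)→401580 …(+3); best=7180 via (D,hash)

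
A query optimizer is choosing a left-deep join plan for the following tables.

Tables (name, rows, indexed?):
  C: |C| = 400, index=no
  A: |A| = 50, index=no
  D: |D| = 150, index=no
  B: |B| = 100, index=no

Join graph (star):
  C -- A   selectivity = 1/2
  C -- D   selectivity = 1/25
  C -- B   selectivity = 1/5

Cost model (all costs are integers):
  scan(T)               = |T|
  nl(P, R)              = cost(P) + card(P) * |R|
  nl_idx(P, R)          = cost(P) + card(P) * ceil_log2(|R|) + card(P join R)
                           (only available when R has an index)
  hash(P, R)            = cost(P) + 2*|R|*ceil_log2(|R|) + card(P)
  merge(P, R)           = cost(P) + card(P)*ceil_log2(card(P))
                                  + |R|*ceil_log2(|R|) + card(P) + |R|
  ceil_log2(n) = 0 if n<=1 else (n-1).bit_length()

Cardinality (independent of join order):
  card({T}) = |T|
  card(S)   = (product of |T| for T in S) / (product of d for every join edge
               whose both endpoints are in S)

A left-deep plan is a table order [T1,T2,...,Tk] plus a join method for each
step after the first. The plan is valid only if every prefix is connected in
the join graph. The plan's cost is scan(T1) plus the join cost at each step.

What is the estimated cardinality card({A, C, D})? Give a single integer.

60000

Tables in S: A(50), C(400), D(150)
Edges inside S: C-A(d=2), C-D(d=25)
numerator = 50 * 400 * 150 = 3000000
denominator = 2 * 25 = 50
card(S) = 3000000 / 50 = 60000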